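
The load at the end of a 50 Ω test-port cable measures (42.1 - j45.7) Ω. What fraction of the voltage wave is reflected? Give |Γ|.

|Γ| ≈ 0.451

Γ = (Z_L − Z_0)/(Z_L + Z_0) = (-7.9 − j45.7)/(92.1 − j45.7)
|Γ| = 46.4/103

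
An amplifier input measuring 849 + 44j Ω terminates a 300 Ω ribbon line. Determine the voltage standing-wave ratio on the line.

VSWR ≈ 2.84

Γ = (Z_L − Z_0)/(Z_L + Z_0) = (549 + j44)/(1149 + j44)
|Γ| = 551/1150 = 0.479
VSWR = (1 + |Γ|)/(1 − |Γ|) = 1.48/0.521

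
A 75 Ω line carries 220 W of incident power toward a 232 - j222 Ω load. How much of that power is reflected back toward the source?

P_reflected ≈ 113 W

|Γ| = |(157 − j222)/(307 − j222)| = 0.718
|Γ|² = 0.515
P_refl = |Γ|²·P_inc = 113 W, P_del = (1 − |Γ|²)·P_inc = 107 W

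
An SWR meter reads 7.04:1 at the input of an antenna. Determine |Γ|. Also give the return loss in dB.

|Γ| ≈ 0.751; return loss ≈ 2.48 dB

|Γ| = (S − 1)/(S + 1) = (7.04 − 1)/(7.04 + 1) = 6.04/8.04
RL = −20·log₁₀|Γ| = −20·log₁₀(0.751)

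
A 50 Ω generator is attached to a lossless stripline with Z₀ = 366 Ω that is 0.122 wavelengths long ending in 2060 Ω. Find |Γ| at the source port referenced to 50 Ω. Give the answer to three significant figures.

|Γ| ≈ 0.914

βl = 2π × 0.122 = 43.9°
tan(βl) = 0.963
Z_in = Z_0·(Z_L + jZ_0·tanβl)/(Z_0 + jZ_L·tanβl) = 131 − j356 Ω
Γ_s = (Z_in − Z_s)/(Z_in + Z_s) = (80.7 − j356)/(181 − j356), |Γ_s| = 0.914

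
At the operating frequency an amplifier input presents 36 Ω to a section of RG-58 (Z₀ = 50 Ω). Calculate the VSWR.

VSWR ≈ 1.39

Γ = (36 − 50)/(36 + 50) = -0.163
VSWR = (1 + 0.163)/(1 − 0.163)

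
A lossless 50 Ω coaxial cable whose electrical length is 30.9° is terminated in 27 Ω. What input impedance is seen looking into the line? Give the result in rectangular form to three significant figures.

Z_in ≈ 33.2 + j19.2 Ω

tan(βl) = tan(30.9°) = 0.598
Z_in = Z_0·(Z_L + jZ_0·tanβl)/(Z_0 + jZ_L·tanβl)
     = 50·(27 + j29.9)/(50 + j16.2)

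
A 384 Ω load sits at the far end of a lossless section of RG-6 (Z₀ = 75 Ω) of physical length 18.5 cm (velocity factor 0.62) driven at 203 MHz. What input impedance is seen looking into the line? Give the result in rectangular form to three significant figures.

Z_in ≈ 16 − j22.4 Ω

λ = v/f = 0.62·c / 203 MHz = 0.916 m
βl = 2π·l/λ = 2π × 0.202 = 72.7°
tan(βl) = tan(72.7°) = 3.21
Z_in = Z_0·(Z_L + jZ_0·tanβl)/(Z_0 + jZ_L·tanβl)
     = 75·(384 + j241)/(75 + j1230)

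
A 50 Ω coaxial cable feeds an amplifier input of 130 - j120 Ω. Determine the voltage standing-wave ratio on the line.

VSWR ≈ 5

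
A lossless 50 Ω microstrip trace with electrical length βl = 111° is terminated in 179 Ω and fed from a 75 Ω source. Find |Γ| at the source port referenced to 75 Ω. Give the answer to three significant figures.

|Γ| ≈ 0.667

tan(βl) = -2.61
Z_in = Z_0·(Z_L + jZ_0·tanβl)/(Z_0 + jZ_L·tanβl) = 15.8 + j17.5 Ω
Γ_s = (Z_in − Z_s)/(Z_in + Z_s) = (-59.2 + j17.5)/(90.8 + j17.5), |Γ_s| = 0.667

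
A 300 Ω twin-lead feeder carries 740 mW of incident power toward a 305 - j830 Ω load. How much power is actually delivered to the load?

P_delivered ≈ 257 mW

|Γ| = |(5 − j830)/(605 − j830)| = 0.808
|Γ|² = 0.653
P_refl = |Γ|²·P_inc = 483 mW, P_del = (1 − |Γ|²)·P_inc = 257 mW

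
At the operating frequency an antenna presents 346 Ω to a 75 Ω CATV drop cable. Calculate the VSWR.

VSWR ≈ 4.61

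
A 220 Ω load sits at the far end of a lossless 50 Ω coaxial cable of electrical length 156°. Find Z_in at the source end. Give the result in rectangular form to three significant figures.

Z_in ≈ 54.5 + j84.5 Ω

tan(βl) = tan(156°) = -0.445
Z_in = Z_0·(Z_L + jZ_0·tanβl)/(Z_0 + jZ_L·tanβl)
     = 50·(220 − j22.3)/(50 − j98)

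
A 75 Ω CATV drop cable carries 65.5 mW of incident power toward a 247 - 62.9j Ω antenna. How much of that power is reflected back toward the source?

|Γ| = |(172 − j62.9)/(322 − j62.9)| = 0.558
|Γ|² = 0.312
P_refl = |Γ|²·P_inc = 20.4 mW, P_del = (1 − |Γ|²)·P_inc = 45.1 mW

P_reflected ≈ 20.4 mW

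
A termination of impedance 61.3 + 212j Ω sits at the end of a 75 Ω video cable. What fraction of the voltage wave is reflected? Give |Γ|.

|Γ| ≈ 0.843

Γ = (Z_L − Z_0)/(Z_L + Z_0) = (-13.7 + j212)/(136.3 + j212)
|Γ| = 212/252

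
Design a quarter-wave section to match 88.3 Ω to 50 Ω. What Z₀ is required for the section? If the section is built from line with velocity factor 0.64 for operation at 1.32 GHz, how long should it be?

Z_qwt ≈ 66.4 Ω; length ≈ 3.64 cm

Z_qwt = √(Z_0·R_L) = √(50 × 88.3) = √4415
λ = 0.64·c/f = 0.145 m, so l = λ/4 = 0.0364 m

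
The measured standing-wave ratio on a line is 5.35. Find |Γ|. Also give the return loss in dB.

|Γ| ≈ 0.685; return loss ≈ 3.29 dB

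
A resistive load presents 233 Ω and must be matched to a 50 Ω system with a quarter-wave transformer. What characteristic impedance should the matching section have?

Z_qwt = √(Z_0·R_L) = √(50 × 233) = √11650

Z_qwt ≈ 108 Ω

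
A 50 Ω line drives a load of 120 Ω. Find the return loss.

Γ = (120 − 50)/(120 + 50) = 0.412
RL = −20·log₁₀|Γ| = −20·log₁₀(0.412)

RL ≈ 7.71 dB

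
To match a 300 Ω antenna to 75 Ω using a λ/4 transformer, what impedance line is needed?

Z_qwt ≈ 150 Ω

Z_qwt = √(Z_0·R_L) = √(75 × 300) = √22500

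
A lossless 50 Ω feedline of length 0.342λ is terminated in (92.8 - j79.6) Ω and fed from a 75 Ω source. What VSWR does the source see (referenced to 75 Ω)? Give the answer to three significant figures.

βl = 2π × 0.342 = 123°
tan(βl) = -1.53
Z_in = Z_0·(Z_L + jZ_0·tanβl)/(Z_0 + jZ_L·tanβl) = 30.6 + j48.1 Ω
Γ_s = (Z_in − Z_s)/(Z_in + Z_s) = (-44.4 + j48.1)/(106 + j48.1), |Γ_s| = 0.564
VSWR = (1 + |Γ_s|)/(1 − |Γ_s|)

VSWR ≈ 3.59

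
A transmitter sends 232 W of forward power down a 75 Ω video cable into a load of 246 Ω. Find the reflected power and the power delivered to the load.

Γ = (246 − 75)/(246 + 75) = 0.533
|Γ|² = 0.284
P_refl = |Γ|²·P_inc = 65.8 W, P_del = (1 − |Γ|²)·P_inc = 166 W

P_reflected ≈ 65.8 W; P_delivered ≈ 166 W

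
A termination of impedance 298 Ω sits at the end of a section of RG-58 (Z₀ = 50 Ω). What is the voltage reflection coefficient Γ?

Γ = (Z_L − Z_0)/(Z_L + Z_0) = (298 − 50)/(298 + 50) = 248/348

Γ = 0.713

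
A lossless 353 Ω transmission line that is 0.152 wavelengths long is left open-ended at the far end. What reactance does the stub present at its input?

βl = 2π × 0.152 = 54.7°
tan(βl) = 1.41
For an open-ended stub, Z_in = −jZ_0·cot(βl) = −jZ_0/tan(βl)

X_in ≈ -250 Ω (capacitive)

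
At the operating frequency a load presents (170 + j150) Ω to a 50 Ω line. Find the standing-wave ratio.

Γ = (Z_L − Z_0)/(Z_L + Z_0) = (120 + j150)/(220 + j150)
|Γ| = 192/266 = 0.721
VSWR = (1 + |Γ|)/(1 − |Γ|) = 1.72/0.279

VSWR ≈ 6.18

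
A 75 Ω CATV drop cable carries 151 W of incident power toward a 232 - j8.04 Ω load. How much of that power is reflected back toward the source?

|Γ| = |(157 − j8.04)/(307 − j8.04)| = 0.512
|Γ|² = 0.262
P_refl = |Γ|²·P_inc = 39.6 W, P_del = (1 − |Γ|²)·P_inc = 111 W

P_reflected ≈ 39.6 W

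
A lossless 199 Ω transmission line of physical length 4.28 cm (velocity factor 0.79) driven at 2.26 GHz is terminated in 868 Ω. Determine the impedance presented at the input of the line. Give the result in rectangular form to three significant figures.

λ = v/f = 0.79·c / 2.26 GHz = 0.105 m
βl = 2π·l/λ = 2π × 0.408 = 147°
tan(βl) = tan(147°) = -0.651
Z_in = Z_0·(Z_L + jZ_0·tanβl)/(Z_0 + jZ_L·tanβl)
     = 199·(868 − j130)/(199 − j565)

Z_in ≈ 136 + j258 Ω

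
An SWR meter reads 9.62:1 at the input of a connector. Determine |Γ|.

|Γ| ≈ 0.812

|Γ| = (S − 1)/(S + 1) = (9.62 − 1)/(9.62 + 1) = 8.62/10.6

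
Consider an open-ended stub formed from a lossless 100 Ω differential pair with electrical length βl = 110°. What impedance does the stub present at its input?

Z_in ≈ +j36.4 Ω

tan(βl) = -2.75
For an open-ended stub, Z_in = −jZ_0·cot(βl) = −jZ_0/tan(βl)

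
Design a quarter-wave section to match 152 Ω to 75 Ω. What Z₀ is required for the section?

Z_qwt ≈ 107 Ω

Z_qwt = √(Z_0·R_L) = √(75 × 152) = √11400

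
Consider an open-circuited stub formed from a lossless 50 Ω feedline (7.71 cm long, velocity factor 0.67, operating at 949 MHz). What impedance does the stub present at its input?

λ = v/f = 0.67·c / 949 MHz = 0.212 m
βl = 2π·l/λ = 2π × 0.364 = 131°
tan(βl) = -1.15
For an open-circuited stub, Z_in = −jZ_0·cot(βl) = −jZ_0/tan(βl)

Z_in ≈ +j43.5 Ω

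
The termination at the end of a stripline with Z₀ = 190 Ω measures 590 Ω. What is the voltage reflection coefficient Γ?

Γ = (Z_L − Z_0)/(Z_L + Z_0) = (590 − 190)/(590 + 190) = 400/780

Γ = 0.513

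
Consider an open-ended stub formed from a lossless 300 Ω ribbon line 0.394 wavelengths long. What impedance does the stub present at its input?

βl = 2π × 0.394 = 142°
tan(βl) = -0.786
For an open-ended stub, Z_in = −jZ_0·cot(βl) = −jZ_0/tan(βl)

Z_in ≈ +j382 Ω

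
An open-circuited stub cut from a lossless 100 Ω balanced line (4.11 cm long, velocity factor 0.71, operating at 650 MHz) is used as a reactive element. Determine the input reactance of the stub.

λ = v/f = 0.71·c / 650 MHz = 0.328 m
βl = 2π·l/λ = 2π × 0.125 = 45.2°
tan(βl) = 1.01
For an open-circuited stub, Z_in = −jZ_0·cot(βl) = −jZ_0/tan(βl)

X_in ≈ -99.5 Ω (capacitive)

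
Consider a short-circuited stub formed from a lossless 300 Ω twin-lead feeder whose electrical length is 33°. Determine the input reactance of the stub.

tan(βl) = 0.649
For a short-circuited stub, Z_in = jZ_0·tan(βl)

X_in ≈ 195 Ω (inductive)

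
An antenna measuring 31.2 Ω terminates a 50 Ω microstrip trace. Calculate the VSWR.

VSWR ≈ 1.6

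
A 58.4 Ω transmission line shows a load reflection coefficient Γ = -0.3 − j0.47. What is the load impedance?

Z_L ≈ 21.1 − j28.7 Ω

Z_L = Z_0·(1 + Γ)/(1 − Γ) = 58.4·(0.7 − j0.47)/(1.3 + j0.47)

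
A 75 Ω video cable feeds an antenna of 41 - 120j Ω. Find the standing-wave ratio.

Γ = (Z_L − Z_0)/(Z_L + Z_0) = (-34 − j120)/(116 − j120)
|Γ| = 125/167 = 0.747
VSWR = (1 + |Γ|)/(1 − |Γ|) = 1.75/0.253

VSWR ≈ 6.91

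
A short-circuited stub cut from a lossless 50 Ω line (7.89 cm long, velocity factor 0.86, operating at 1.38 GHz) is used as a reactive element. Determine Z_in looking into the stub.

Z_in ≈ −j26.7 Ω

λ = v/f = 0.86·c / 1.38 GHz = 0.187 m
βl = 2π·l/λ = 2π × 0.422 = 152°
tan(βl) = -0.533
For a short-circuited stub, Z_in = jZ_0·tan(βl)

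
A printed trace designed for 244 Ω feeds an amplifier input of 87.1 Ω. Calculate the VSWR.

For a purely resistive load, VSWR = R_L/Z_0 or Z_0/R_L (whichever > 1) = 244/87.1

VSWR ≈ 2.8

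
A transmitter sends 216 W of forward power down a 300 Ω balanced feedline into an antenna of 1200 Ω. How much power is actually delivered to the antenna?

Γ = (1200 − 300)/(1200 + 300) = 0.6
|Γ|² = 0.36
P_refl = |Γ|²·P_inc = 77.8 W, P_del = (1 − |Γ|²)·P_inc = 138 W

P_delivered ≈ 138 W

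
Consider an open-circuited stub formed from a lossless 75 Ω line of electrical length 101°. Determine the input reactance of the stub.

X_in ≈ 14.6 Ω (inductive)

tan(βl) = -5.14
For an open-circuited stub, Z_in = −jZ_0·cot(βl) = −jZ_0/tan(βl)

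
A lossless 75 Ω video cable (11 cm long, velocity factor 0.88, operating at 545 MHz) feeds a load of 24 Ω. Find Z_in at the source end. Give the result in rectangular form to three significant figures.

Z_in ≈ 199 + j79.1 Ω

λ = v/f = 0.88·c / 545 MHz = 0.484 m
βl = 2π·l/λ = 2π × 0.227 = 81.8°
tan(βl) = tan(81.8°) = 6.9
Z_in = Z_0·(Z_L + jZ_0·tanβl)/(Z_0 + jZ_L·tanβl)
     = 75·(24 + j517)/(75 + j166)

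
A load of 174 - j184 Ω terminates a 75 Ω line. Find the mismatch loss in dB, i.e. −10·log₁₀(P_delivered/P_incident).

Γ = (99 − j184)/(249 − j184), |Γ| = 0.675
|Γ|² = 0.455, so P_del/P_inc = 1 − |Γ|² = 0.545
ML = −10·log₁₀(1 − |Γ|²)

mismatch loss ≈ 2.64 dB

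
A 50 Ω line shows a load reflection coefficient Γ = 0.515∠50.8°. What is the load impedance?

Z_L = Z_0·(1 + Γ)/(1 − Γ) = 50·(1.33 + j0.399)/(0.675 − j0.399)

Z_L ≈ 59.8 + j65 Ω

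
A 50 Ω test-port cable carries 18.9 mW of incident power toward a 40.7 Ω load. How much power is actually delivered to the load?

Γ = (40.7 − 50)/(40.7 + 50) = -0.103
|Γ|² = 0.0105
P_refl = |Γ|²·P_inc = 0.199 mW, P_del = (1 − |Γ|²)·P_inc = 18.7 mW

P_delivered ≈ 18.7 mW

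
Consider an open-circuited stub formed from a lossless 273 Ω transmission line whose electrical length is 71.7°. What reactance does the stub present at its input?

X_in ≈ -90.3 Ω (capacitive)

tan(βl) = 3.02
For an open-circuited stub, Z_in = −jZ_0·cot(βl) = −jZ_0/tan(βl)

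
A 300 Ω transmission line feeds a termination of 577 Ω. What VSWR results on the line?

VSWR ≈ 1.92

For a purely resistive load, VSWR = R_L/Z_0 or Z_0/R_L (whichever > 1) = 577/300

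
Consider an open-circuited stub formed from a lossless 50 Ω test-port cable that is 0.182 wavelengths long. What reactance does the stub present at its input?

βl = 2π × 0.182 = 65.5°
tan(βl) = 2.2
For an open-circuited stub, Z_in = −jZ_0·cot(βl) = −jZ_0/tan(βl)

X_in ≈ -22.8 Ω (capacitive)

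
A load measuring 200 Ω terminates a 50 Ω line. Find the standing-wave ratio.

Γ = (200 − 50)/(200 + 50) = 0.6
VSWR = (1 + 0.6)/(1 − 0.6)

VSWR ≈ 4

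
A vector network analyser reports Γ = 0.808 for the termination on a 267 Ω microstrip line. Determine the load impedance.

Z_L = Z_0·(1 + Γ)/(1 − Γ) = 267·(1.81)/(0.192)

Z_L ≈ 2510 Ω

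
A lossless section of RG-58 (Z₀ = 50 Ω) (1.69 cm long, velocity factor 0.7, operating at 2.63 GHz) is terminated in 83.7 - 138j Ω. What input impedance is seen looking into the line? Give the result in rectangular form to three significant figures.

Z_in ≈ 7.5 + j1.18 Ω

λ = v/f = 0.7·c / 2.63 GHz = 0.0798 m
βl = 2π·l/λ = 2π × 0.212 = 76.2°
tan(βl) = tan(76.2°) = 4.07
Z_in = Z_0·(Z_L + jZ_0·tanβl)/(Z_0 + jZ_L·tanβl)
     = 50·(83.7 + j65.5)/(612 + j341)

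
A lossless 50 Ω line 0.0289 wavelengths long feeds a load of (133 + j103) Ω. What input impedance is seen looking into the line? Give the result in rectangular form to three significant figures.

βl = 2π × 0.0289 = 10.4°
tan(βl) = tan(10.4°) = 0.184
Z_in = Z_0·(Z_L + jZ_0·tanβl)/(Z_0 + jZ_L·tanβl)
     = 50·(133 + j112)/(31.1 + j24.4)

Z_in ≈ 220 + j7.67 Ω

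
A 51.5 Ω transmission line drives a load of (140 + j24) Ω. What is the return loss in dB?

Γ = (88.5 + j24)/(191.5 + j24), |Γ| = 0.475
RL = −20·log₁₀|Γ| = −20·log₁₀(0.475)

RL ≈ 6.46 dB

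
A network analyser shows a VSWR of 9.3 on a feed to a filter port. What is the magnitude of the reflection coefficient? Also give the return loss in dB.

|Γ| = (S − 1)/(S + 1) = (9.3 − 1)/(9.3 + 1) = 8.3/10.3
RL = −20·log₁₀|Γ| = −20·log₁₀(0.806)

|Γ| ≈ 0.806; return loss ≈ 1.88 dB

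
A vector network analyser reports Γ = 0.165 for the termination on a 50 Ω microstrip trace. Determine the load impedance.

Z_L = Z_0·(1 + Γ)/(1 − Γ) = 50·(1.17)/(0.835)

Z_L ≈ 69.8 Ω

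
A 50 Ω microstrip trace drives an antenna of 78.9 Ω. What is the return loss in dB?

RL ≈ 13 dB

Γ = (78.9 − 50)/(78.9 + 50) = 0.224
RL = −20·log₁₀|Γ| = −20·log₁₀(0.224)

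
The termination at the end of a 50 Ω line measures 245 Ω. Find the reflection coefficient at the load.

Γ = 0.661

Γ = (Z_L − Z_0)/(Z_L + Z_0) = (245 − 50)/(245 + 50) = 195/295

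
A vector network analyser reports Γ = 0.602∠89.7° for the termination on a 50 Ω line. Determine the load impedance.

Z_L = Z_0·(1 + Γ)/(1 − Γ) = 50·(1 + j0.602)/(0.997 − j0.602)

Z_L ≈ 23.5 + j44.4 Ω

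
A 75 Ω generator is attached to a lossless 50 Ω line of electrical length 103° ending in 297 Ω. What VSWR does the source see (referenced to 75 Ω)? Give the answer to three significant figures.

tan(βl) = -4.33
Z_in = Z_0·(Z_L + jZ_0·tanβl)/(Z_0 + jZ_L·tanβl) = 8.85 + j11.2 Ω
Γ_s = (Z_in − Z_s)/(Z_in + Z_s) = (-66.1 + j11.2)/(83.9 + j11.2), |Γ_s| = 0.793
VSWR = (1 + |Γ_s|)/(1 − |Γ_s|)

VSWR ≈ 8.66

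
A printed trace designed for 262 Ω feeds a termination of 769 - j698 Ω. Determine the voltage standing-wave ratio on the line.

Γ = (Z_L − Z_0)/(Z_L + Z_0) = (507 − j698)/(1031 − j698)
|Γ| = 863/1250 = 0.693
VSWR = (1 + |Γ|)/(1 − |Γ|) = 1.69/0.307

VSWR ≈ 5.51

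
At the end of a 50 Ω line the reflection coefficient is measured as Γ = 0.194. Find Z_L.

Z_L = Z_0·(1 + Γ)/(1 − Γ) = 50·(1.19)/(0.806)

Z_L ≈ 74.1 Ω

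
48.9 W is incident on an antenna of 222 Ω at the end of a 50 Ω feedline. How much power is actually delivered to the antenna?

P_delivered ≈ 29.3 W

Γ = (222 − 50)/(222 + 50) = 0.632
|Γ|² = 0.4
P_refl = |Γ|²·P_inc = 19.6 W, P_del = (1 − |Γ|²)·P_inc = 29.3 W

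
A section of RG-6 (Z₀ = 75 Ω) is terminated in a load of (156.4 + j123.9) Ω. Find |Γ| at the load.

Γ = (Z_L − Z_0)/(Z_L + Z_0) = (81.4 + j123.9)/(231.4 + j123.9)
|Γ| = 148/262

|Γ| ≈ 0.565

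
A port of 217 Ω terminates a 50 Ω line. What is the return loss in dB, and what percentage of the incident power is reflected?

RL ≈ 4.08 dB; 39.1% of incident power reflected

Γ = (217 − 50)/(217 + 50) = 0.625
RL = −20·log₁₀(0.625) = 4.08 dB
P_refl/P_inc = |Γ|² = 0.391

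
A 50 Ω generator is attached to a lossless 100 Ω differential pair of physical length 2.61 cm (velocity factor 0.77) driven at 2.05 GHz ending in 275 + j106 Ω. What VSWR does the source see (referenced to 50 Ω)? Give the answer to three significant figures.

λ = v/f = 0.77·c / 2.05 GHz = 0.113 m
βl = 2π·l/λ = 2π × 0.232 = 83.4°
tan(βl) = 8.62
Z_in = Z_0·(Z_L + jZ_0·tanβl)/(Z_0 + jZ_L·tanβl) = 33 − j22.9 Ω
Γ_s = (Z_in − Z_s)/(Z_in + Z_s) = (-17 − j22.9)/(83 − j22.9), |Γ_s| = 0.332
VSWR = (1 + |Γ_s|)/(1 − |Γ_s|)

VSWR ≈ 1.99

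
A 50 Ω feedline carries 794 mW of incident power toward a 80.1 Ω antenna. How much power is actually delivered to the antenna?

P_delivered ≈ 751 mW

Γ = (80.1 − 50)/(80.1 + 50) = 0.231
|Γ|² = 0.0535
P_refl = |Γ|²·P_inc = 42.5 mW, P_del = (1 − |Γ|²)·P_inc = 751 mW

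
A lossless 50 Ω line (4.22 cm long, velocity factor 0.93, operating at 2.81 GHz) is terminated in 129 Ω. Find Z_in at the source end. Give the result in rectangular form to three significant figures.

λ = v/f = 0.93·c / 2.81 GHz = 0.0993 m
βl = 2π·l/λ = 2π × 0.425 = 153°
tan(βl) = tan(153°) = -0.509
Z_in = Z_0·(Z_L + jZ_0·tanβl)/(Z_0 + jZ_L·tanβl)
     = 50·(129 − j25.5)/(50 − j65.7)

Z_in ≈ 59.6 + j52.8 Ω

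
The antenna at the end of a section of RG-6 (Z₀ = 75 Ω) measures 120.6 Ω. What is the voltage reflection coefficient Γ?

Γ = 0.233

Γ = (Z_L − Z_0)/(Z_L + Z_0) = (120.6 − 75)/(120.6 + 75) = 45.6/195.6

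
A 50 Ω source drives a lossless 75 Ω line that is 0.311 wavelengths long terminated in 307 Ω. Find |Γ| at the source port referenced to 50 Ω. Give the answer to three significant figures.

|Γ| ≈ 0.528

βl = 2π × 0.311 = 112°
tan(βl) = -2.48
Z_in = Z_0·(Z_L + jZ_0·tanβl)/(Z_0 + jZ_L·tanβl) = 21.1 + j28.2 Ω
Γ_s = (Z_in − Z_s)/(Z_in + Z_s) = (-28.9 + j28.2)/(71.1 + j28.2), |Γ_s| = 0.528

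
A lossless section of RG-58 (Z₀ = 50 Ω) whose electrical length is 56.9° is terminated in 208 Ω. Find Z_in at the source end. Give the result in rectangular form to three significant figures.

tan(βl) = tan(56.9°) = 1.53
Z_in = Z_0·(Z_L + jZ_0·tanβl)/(Z_0 + jZ_L·tanβl)
     = 50·(208 + j76.7)/(50 + j319)

Z_in ≈ 16.7 − j30 Ω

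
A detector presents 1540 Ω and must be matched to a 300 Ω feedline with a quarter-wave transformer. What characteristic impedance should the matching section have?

Z_qwt = √(Z_0·R_L) = √(300 × 1540) = √462000

Z_qwt ≈ 680 Ω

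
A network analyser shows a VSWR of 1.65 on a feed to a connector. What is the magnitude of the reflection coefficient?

|Γ| ≈ 0.245

|Γ| = (S − 1)/(S + 1) = (1.65 − 1)/(1.65 + 1) = 0.65/2.65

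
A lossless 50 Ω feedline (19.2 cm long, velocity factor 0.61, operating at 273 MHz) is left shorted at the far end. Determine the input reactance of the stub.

λ = v/f = 0.61·c / 273 MHz = 0.67 m
βl = 2π·l/λ = 2π × 0.286 = 103°
tan(βl) = -4.29
For a shorted stub, Z_in = jZ_0·tan(βl)

X_in ≈ -215 Ω (capacitive)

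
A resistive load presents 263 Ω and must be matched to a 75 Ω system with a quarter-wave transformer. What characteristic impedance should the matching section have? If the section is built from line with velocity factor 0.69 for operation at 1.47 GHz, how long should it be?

Z_qwt ≈ 140 Ω; length ≈ 3.52 cm

Z_qwt = √(Z_0·R_L) = √(75 × 263) = √19720
λ = 0.69·c/f = 0.141 m, so l = λ/4 = 0.0352 m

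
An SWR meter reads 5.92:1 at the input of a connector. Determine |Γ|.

|Γ| = (S − 1)/(S + 1) = (5.92 − 1)/(5.92 + 1) = 4.92/6.92

|Γ| ≈ 0.711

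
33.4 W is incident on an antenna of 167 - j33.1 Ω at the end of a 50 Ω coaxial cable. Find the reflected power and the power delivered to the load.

P_reflected ≈ 10.2 W; P_delivered ≈ 23.2 W

|Γ| = |(117 − j33.1)/(217 − j33.1)| = 0.554
|Γ|² = 0.307
P_refl = |Γ|²·P_inc = 10.2 W, P_del = (1 − |Γ|²)·P_inc = 23.2 W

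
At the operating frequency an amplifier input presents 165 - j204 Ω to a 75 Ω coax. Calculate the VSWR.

VSWR ≈ 5.85

Γ = (Z_L − Z_0)/(Z_L + Z_0) = (90 − j204)/(240 − j204)
|Γ| = 223/315 = 0.708
VSWR = (1 + |Γ|)/(1 − |Γ|) = 1.71/0.292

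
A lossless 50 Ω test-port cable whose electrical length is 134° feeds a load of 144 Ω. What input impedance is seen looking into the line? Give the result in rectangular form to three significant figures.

tan(βl) = tan(134°) = -1.04
Z_in = Z_0·(Z_L + jZ_0·tanβl)/(Z_0 + jZ_L·tanβl)
     = 50·(144 − j51.8)/(50 − j149)

Z_in ≈ 30.2 + j38.2 Ω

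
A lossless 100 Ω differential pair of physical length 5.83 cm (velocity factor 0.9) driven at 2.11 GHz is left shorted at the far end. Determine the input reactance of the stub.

X_in ≈ -28.6 Ω (capacitive)

λ = v/f = 0.9·c / 2.11 GHz = 0.128 m
βl = 2π·l/λ = 2π × 0.456 = 164°
tan(βl) = -0.286
For a shorted stub, Z_in = jZ_0·tan(βl)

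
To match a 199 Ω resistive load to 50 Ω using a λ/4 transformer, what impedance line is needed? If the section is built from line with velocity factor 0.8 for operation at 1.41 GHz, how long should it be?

Z_qwt ≈ 99.7 Ω; length ≈ 4.26 cm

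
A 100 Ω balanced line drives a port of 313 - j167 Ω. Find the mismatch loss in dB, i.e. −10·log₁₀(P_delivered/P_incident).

Γ = (213 − j167)/(413 − j167), |Γ| = 0.608
|Γ|² = 0.369, so P_del/P_inc = 1 − |Γ|² = 0.631
ML = −10·log₁₀(1 − |Γ|²)

mismatch loss ≈ 2 dB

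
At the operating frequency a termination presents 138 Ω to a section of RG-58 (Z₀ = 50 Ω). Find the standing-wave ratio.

VSWR ≈ 2.76

Γ = (138 − 50)/(138 + 50) = 0.468
VSWR = (1 + 0.468)/(1 − 0.468)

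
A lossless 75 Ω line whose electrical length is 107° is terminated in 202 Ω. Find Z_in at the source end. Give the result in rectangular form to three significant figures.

Z_in ≈ 30.1 + j19.5 Ω

tan(βl) = tan(107°) = -3.27
Z_in = Z_0·(Z_L + jZ_0·tanβl)/(Z_0 + jZ_L·tanβl)
     = 75·(202 − j245)/(75 − j661)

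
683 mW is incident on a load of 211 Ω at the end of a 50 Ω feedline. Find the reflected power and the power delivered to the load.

Γ = (211 − 50)/(211 + 50) = 0.617
|Γ|² = 0.381
P_refl = |Γ|²·P_inc = 260 mW, P_del = (1 − |Γ|²)·P_inc = 423 mW

P_reflected ≈ 260 mW; P_delivered ≈ 423 mW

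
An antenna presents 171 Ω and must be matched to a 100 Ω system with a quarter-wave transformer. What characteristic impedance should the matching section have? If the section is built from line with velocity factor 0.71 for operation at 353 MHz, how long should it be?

Z_qwt = √(Z_0·R_L) = √(100 × 171) = √17100
λ = 0.71·c/f = 0.603 m, so l = λ/4 = 0.151 m

Z_qwt ≈ 131 Ω; length ≈ 15.1 cm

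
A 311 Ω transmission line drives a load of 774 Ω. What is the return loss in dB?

Γ = (774 − 311)/(774 + 311) = 0.427
RL = −20·log₁₀|Γ| = −20·log₁₀(0.427)

RL ≈ 7.4 dB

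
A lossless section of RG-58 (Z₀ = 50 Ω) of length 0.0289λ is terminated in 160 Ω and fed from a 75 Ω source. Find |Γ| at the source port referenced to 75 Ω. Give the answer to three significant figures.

βl = 2π × 0.0289 = 10.4°
tan(βl) = 0.184
Z_in = Z_0·(Z_L + jZ_0·tanβl)/(Z_0 + jZ_L·tanβl) = 123 − j63.1 Ω
Γ_s = (Z_in − Z_s)/(Z_in + Z_s) = (48 − j63.1)/(198 − j63.1), |Γ_s| = 0.381

|Γ| ≈ 0.381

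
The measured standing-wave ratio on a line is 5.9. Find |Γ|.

|Γ| ≈ 0.71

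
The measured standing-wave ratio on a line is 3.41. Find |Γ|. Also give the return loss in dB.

|Γ| ≈ 0.546; return loss ≈ 5.25 dB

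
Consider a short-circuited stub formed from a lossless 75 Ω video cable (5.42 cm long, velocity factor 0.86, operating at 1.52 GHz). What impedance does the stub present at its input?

λ = v/f = 0.86·c / 1.52 GHz = 0.17 m
βl = 2π·l/λ = 2π × 0.319 = 115°
tan(βl) = -2.15
For a short-circuited stub, Z_in = jZ_0·tan(βl)

Z_in ≈ −j161 Ω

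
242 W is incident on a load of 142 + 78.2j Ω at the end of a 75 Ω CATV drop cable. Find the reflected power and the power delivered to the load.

|Γ| = |(67 + j78.2)/(217 + j78.2)| = 0.446
|Γ|² = 0.199
P_refl = |Γ|²·P_inc = 48.2 W, P_del = (1 − |Γ|²)·P_inc = 194 W

P_reflected ≈ 48.2 W; P_delivered ≈ 194 W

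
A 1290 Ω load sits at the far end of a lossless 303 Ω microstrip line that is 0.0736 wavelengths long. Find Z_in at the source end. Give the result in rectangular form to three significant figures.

βl = 2π × 0.0736 = 26.5°
tan(βl) = tan(26.5°) = 0.498
Z_in = Z_0·(Z_L + jZ_0·tanβl)/(Z_0 + jZ_L·tanβl)
     = 303·(1290 + j151)/(303 + j643)

Z_in ≈ 293 − j470 Ω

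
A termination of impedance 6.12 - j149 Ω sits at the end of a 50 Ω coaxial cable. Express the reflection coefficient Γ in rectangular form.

Γ ≈ 0.779 − j0.588

Γ = (Z_L − Z_0)/(Z_L + Z_0) = (-43.88 − j149)/(56.12 − j149)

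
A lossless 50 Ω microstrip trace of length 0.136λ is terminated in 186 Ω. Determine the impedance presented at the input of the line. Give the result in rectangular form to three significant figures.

Z_in ≈ 22.4 − j38.3 Ω

βl = 2π × 0.136 = 49°
tan(βl) = tan(49°) = 1.15
Z_in = Z_0·(Z_L + jZ_0·tanβl)/(Z_0 + jZ_L·tanβl)
     = 50·(186 + j57.4)/(50 + j214)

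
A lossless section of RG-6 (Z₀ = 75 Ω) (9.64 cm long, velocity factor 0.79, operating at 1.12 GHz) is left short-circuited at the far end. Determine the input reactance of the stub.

λ = v/f = 0.79·c / 1.12 GHz = 0.212 m
βl = 2π·l/λ = 2π × 0.456 = 164°
tan(βl) = -0.287
For a short-circuited stub, Z_in = jZ_0·tan(βl)

X_in ≈ -21.5 Ω (capacitive)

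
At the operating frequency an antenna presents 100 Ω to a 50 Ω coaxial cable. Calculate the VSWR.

For a purely resistive load, VSWR = R_L/Z_0 or Z_0/R_L (whichever > 1) = 100/50

VSWR ≈ 2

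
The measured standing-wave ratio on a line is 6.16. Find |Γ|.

|Γ| = (S − 1)/(S + 1) = (6.16 − 1)/(6.16 + 1) = 5.16/7.16

|Γ| ≈ 0.721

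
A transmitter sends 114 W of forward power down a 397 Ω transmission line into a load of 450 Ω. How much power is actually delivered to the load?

P_delivered ≈ 114 W

Γ = (450 − 397)/(450 + 397) = 0.0626
|Γ|² = 0.00392
P_refl = |Γ|²·P_inc = 0.446 W, P_del = (1 − |Γ|²)·P_inc = 114 W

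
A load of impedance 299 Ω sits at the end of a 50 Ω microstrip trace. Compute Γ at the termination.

Γ = (Z_L − Z_0)/(Z_L + Z_0) = (299 − 50)/(299 + 50) = 249/349

Γ = 0.713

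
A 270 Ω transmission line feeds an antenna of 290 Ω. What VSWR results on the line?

VSWR ≈ 1.07

Γ = (290 − 270)/(290 + 270) = 0.0357
VSWR = (1 + 0.0357)/(1 − 0.0357)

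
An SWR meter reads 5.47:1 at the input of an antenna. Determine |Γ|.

|Γ| = (S − 1)/(S + 1) = (5.47 − 1)/(5.47 + 1) = 4.47/6.47

|Γ| ≈ 0.691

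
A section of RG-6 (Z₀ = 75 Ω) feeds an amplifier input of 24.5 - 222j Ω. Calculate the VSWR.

Γ = (Z_L − Z_0)/(Z_L + Z_0) = (-50.5 − j222)/(99.5 − j222)
|Γ| = 228/243 = 0.936
VSWR = (1 + |Γ|)/(1 − |Γ|) = 1.94/0.0642

VSWR ≈ 30.2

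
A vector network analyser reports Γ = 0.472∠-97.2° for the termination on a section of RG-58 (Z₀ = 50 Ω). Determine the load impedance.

Z_L ≈ 29 − j34.9 Ω

Z_L = Z_0·(1 + Γ)/(1 − Γ) = 50·(0.941 − j0.468)/(1.06 + j0.468)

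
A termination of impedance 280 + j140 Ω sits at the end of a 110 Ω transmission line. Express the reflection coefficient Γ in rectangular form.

Γ = (Z_L − Z_0)/(Z_L + Z_0) = (170 + j140)/(390 + j140)

Γ ≈ 0.5 + j0.179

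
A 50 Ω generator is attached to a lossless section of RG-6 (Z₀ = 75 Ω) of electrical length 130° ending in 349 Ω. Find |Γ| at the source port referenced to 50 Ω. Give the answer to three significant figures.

|Γ| ≈ 0.652

tan(βl) = -1.19
Z_in = Z_0·(Z_L + jZ_0·tanβl)/(Z_0 + jZ_L·tanβl) = 26.6 + j58.1 Ω
Γ_s = (Z_in − Z_s)/(Z_in + Z_s) = (-23.4 + j58.1)/(76.6 + j58.1), |Γ_s| = 0.652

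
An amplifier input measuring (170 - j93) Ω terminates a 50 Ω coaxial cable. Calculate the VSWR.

VSWR ≈ 4.49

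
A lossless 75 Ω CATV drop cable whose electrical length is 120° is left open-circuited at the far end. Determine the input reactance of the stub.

X_in ≈ 43.3 Ω (inductive)

tan(βl) = -1.73
For an open-circuited stub, Z_in = −jZ_0·cot(βl) = −jZ_0/tan(βl)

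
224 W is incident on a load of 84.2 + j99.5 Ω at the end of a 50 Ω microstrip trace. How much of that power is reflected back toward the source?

|Γ| = |(34.2 + j99.5)/(134.2 + j99.5)| = 0.63
|Γ|² = 0.397
P_refl = |Γ|²·P_inc = 88.8 W, P_del = (1 − |Γ|²)·P_inc = 135 W

P_reflected ≈ 88.8 W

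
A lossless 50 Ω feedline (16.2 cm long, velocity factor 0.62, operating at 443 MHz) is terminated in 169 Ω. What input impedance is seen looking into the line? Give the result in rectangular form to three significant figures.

Z_in ≈ 30.7 + j46.9 Ω

λ = v/f = 0.62·c / 443 MHz = 0.42 m
βl = 2π·l/λ = 2π × 0.386 = 139°
tan(βl) = tan(139°) = -0.872
Z_in = Z_0·(Z_L + jZ_0·tanβl)/(Z_0 + jZ_L·tanβl)
     = 50·(169 − j43.6)/(50 − j147)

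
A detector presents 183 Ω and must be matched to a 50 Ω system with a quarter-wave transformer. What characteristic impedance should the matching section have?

Z_qwt = √(Z_0·R_L) = √(50 × 183) = √9150

Z_qwt ≈ 95.7 Ω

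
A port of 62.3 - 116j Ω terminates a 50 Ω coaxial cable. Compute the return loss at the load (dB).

RL ≈ 2.82 dB

Γ = (12.3 − j116)/(112.3 − j116), |Γ| = 0.723
RL = −20·log₁₀|Γ| = −20·log₁₀(0.723)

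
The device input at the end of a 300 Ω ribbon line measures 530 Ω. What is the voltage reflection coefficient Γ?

Γ = (Z_L − Z_0)/(Z_L + Z_0) = (530 − 300)/(530 + 300) = 230/830

Γ = 0.277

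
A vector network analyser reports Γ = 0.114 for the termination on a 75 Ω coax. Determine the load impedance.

Z_L = Z_0·(1 + Γ)/(1 − Γ) = 75·(1.11)/(0.886)

Z_L ≈ 94.3 Ω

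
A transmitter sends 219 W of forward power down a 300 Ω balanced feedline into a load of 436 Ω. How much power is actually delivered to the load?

Γ = (436 − 300)/(436 + 300) = 0.185
|Γ|² = 0.0341
P_refl = |Γ|²·P_inc = 7.48 W, P_del = (1 − |Γ|²)·P_inc = 212 W

P_delivered ≈ 212 W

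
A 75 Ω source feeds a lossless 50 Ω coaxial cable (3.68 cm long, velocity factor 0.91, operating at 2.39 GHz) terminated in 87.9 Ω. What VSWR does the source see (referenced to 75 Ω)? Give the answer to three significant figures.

λ = v/f = 0.91·c / 2.39 GHz = 0.114 m
βl = 2π·l/λ = 2π × 0.322 = 116°
tan(βl) = -2.05
Z_in = Z_0·(Z_L + jZ_0·tanβl)/(Z_0 + jZ_L·tanβl) = 32.7 + j15.3 Ω
Γ_s = (Z_in − Z_s)/(Z_in + Z_s) = (-42.3 + j15.3)/(108 + j15.3), |Γ_s| = 0.414
VSWR = (1 + |Γ_s|)/(1 − |Γ_s|)

VSWR ≈ 2.41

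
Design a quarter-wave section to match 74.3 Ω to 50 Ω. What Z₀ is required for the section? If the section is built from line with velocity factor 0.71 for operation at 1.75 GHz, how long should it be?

Z_qwt ≈ 61 Ω; length ≈ 3.04 cm

Z_qwt = √(Z_0·R_L) = √(50 × 74.3) = √3715
λ = 0.71·c/f = 0.122 m, so l = λ/4 = 0.0304 m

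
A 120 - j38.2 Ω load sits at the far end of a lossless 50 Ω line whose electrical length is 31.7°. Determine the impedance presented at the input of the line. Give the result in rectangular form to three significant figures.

Z_in ≈ 38 − j43.2 Ω

tan(βl) = tan(31.7°) = 0.618
Z_in = Z_0·(Z_L + jZ_0·tanβl)/(Z_0 + jZ_L·tanβl)
     = 50·(120 − j7.32)/(73.6 + j74.1)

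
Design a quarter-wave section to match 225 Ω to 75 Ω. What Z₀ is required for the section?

Z_qwt ≈ 130 Ω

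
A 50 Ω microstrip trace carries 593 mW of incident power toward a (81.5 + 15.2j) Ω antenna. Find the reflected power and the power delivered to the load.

P_reflected ≈ 41.4 mW; P_delivered ≈ 552 mW

|Γ| = |(31.5 + j15.2)/(131.5 + j15.2)| = 0.264
|Γ|² = 0.0698
P_refl = |Γ|²·P_inc = 41.4 mW, P_del = (1 − |Γ|²)·P_inc = 552 mW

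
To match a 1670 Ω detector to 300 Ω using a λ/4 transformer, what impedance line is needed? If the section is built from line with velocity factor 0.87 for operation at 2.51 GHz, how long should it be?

Z_qwt = √(Z_0·R_L) = √(300 × 1670) = √501000
λ = 0.87·c/f = 0.104 m, so l = λ/4 = 0.026 m

Z_qwt ≈ 708 Ω; length ≈ 2.6 cm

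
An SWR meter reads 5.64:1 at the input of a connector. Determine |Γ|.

|Γ| ≈ 0.699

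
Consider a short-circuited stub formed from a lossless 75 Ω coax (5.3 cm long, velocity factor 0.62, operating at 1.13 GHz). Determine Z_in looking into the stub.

λ = v/f = 0.62·c / 1.13 GHz = 0.165 m
βl = 2π·l/λ = 2π × 0.322 = 116°
tan(βl) = -2.06
For a short-circuited stub, Z_in = jZ_0·tan(βl)

Z_in ≈ −j154 Ω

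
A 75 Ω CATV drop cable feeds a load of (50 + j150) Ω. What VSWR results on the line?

VSWR ≈ 8.04

Γ = (Z_L − Z_0)/(Z_L + Z_0) = (-25 + j150)/(125 + j150)
|Γ| = 152/195 = 0.779
VSWR = (1 + |Γ|)/(1 − |Γ|) = 1.78/0.221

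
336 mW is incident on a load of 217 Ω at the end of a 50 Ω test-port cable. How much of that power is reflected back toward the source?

Γ = (217 − 50)/(217 + 50) = 0.625
|Γ|² = 0.391
P_refl = |Γ|²·P_inc = 131 mW, P_del = (1 − |Γ|²)·P_inc = 205 mW

P_reflected ≈ 131 mW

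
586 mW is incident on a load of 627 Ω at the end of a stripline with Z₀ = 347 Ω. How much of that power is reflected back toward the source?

Γ = (627 − 347)/(627 + 347) = 0.287
|Γ|² = 0.0826
P_refl = |Γ|²·P_inc = 48.4 mW, P_del = (1 − |Γ|²)·P_inc = 538 mW

P_reflected ≈ 48.4 mW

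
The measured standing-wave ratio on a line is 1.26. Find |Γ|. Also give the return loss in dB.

|Γ| = (S − 1)/(S + 1) = (1.26 − 1)/(1.26 + 1) = 0.26/2.26
RL = −20·log₁₀|Γ| = −20·log₁₀(0.115)

|Γ| ≈ 0.115; return loss ≈ 18.8 dB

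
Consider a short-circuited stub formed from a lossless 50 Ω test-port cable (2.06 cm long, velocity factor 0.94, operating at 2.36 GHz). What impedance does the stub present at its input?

Z_in ≈ +j94.3 Ω

λ = v/f = 0.94·c / 2.36 GHz = 0.119 m
βl = 2π·l/λ = 2π × 0.172 = 62.1°
tan(βl) = 1.89
For a short-circuited stub, Z_in = jZ_0·tan(βl)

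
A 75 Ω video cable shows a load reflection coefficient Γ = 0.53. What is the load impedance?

Z_L ≈ 244 Ω

Z_L = Z_0·(1 + Γ)/(1 − Γ) = 75·(1.53)/(0.47)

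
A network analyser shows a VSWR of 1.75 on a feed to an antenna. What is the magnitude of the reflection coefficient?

|Γ| ≈ 0.273

|Γ| = (S − 1)/(S + 1) = (1.75 − 1)/(1.75 + 1) = 0.75/2.75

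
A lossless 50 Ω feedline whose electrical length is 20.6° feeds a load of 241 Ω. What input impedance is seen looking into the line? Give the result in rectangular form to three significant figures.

tan(βl) = tan(20.6°) = 0.376
Z_in = Z_0·(Z_L + jZ_0·tanβl)/(Z_0 + jZ_L·tanβl)
     = 50·(241 + j18.8)/(50 + j90.6)

Z_in ≈ 64.2 − j97.6 Ω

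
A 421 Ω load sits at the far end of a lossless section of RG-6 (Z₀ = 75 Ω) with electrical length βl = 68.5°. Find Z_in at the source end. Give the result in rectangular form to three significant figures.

tan(βl) = tan(68.5°) = 2.54
Z_in = Z_0·(Z_L + jZ_0·tanβl)/(Z_0 + jZ_L·tanβl)
     = 75·(421 + j190)/(75 + j1070)

Z_in ≈ 15.4 − j28.5 Ω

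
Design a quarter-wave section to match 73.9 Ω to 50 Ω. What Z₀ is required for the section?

Z_qwt ≈ 60.8 Ω

Z_qwt = √(Z_0·R_L) = √(50 × 73.9) = √3695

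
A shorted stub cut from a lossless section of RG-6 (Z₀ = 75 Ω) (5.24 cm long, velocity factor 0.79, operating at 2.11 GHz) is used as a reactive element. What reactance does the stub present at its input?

X_in ≈ -16 Ω (capacitive)

λ = v/f = 0.79·c / 2.11 GHz = 0.112 m
βl = 2π·l/λ = 2π × 0.467 = 168°
tan(βl) = -0.214
For a shorted stub, Z_in = jZ_0·tan(βl)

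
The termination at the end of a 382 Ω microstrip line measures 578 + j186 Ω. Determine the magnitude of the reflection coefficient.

|Γ| ≈ 0.276

Γ = (Z_L − Z_0)/(Z_L + Z_0) = (196 + j186)/(960 + j186)
|Γ| = 270/978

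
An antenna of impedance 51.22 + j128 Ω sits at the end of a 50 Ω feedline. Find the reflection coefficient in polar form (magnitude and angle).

Γ = (Z_L − Z_0)/(Z_L + Z_0) = (1.22 + j128)/(101.2 + j128)
|Γ| = 128/163 = 0.784

Γ ≈ 0.784 ∠ 37.8°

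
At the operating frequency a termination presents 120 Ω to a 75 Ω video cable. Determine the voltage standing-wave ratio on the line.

VSWR ≈ 1.6

Γ = (120 − 75)/(120 + 75) = 0.231
VSWR = (1 + 0.231)/(1 − 0.231)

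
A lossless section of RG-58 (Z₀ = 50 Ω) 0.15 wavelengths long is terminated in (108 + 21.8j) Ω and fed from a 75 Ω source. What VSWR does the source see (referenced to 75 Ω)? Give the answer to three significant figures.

VSWR ≈ 2.63

βl = 2π × 0.15 = 54°
tan(βl) = 1.38
Z_in = Z_0·(Z_L + jZ_0·tanβl)/(Z_0 + jZ_L·tanβl) = 34.7 − j31.7 Ω
Γ_s = (Z_in − Z_s)/(Z_in + Z_s) = (-40.3 − j31.7)/(110 − j31.7), |Γ_s| = 0.448
VSWR = (1 + |Γ_s|)/(1 − |Γ_s|)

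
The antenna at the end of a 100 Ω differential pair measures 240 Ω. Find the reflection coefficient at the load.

Γ = 0.412

Γ = (Z_L − Z_0)/(Z_L + Z_0) = (240 − 100)/(240 + 100) = 140/340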